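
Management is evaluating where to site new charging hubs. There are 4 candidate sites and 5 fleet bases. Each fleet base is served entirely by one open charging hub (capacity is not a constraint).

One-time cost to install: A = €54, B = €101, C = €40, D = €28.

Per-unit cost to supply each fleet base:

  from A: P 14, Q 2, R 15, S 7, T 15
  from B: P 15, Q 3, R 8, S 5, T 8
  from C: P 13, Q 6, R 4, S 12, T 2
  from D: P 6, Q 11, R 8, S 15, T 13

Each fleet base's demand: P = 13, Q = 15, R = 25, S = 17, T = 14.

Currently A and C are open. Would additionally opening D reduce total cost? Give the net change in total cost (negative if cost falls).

Yes — net change −63 (cost falls by 63).

Current service cost with {A, C}: 446.
Adding D: each fleet base re-picks its cheapest; new service cost 355, saving 91.
Extra fixed cost: 28. Net change = 28 − 91 = -63.
(Totals: 540 → 477.)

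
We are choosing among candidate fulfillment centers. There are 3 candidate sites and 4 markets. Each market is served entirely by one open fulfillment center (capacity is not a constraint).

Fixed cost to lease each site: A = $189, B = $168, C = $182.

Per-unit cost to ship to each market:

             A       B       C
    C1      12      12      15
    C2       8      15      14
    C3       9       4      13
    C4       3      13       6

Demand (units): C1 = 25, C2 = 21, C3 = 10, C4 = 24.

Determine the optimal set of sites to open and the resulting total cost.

For any fixed open set, each market goes to its cheapest open site; total = fixed + service.
{A}: C1→A 12·25=300, C2→A 8·21=168, C3→A 9·10=90, C4→A 3·24=72. Service 630; fixed 189; total 819.
{A, B}: service 580 + fixed 357 = 937
{A, C}: C1→A 12·25=300, C2→A 8·21=168, C3→A 9·10=90, C4→A 3·24=72. Service 630; fixed 371; total 1001.
{A, B, C}: service 580 + fixed 539 = 1119
(All 7 nonempty subsets were checked; A only is lowest.)

Open A only; minimum total cost 819.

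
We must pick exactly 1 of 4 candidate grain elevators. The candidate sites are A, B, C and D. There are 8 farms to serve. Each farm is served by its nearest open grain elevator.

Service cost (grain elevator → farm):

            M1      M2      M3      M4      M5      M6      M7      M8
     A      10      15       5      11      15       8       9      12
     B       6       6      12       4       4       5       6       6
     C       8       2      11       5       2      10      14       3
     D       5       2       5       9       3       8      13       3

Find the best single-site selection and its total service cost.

Choose D only; total service cost 48.

With exactly 1 open, each farm uses its cheapest among the chosen.
{D}: M1→D 5, M2→D 2, M3→D 5, M4→D 9, M5→D 3, M6→D 8, M7→D 13, M8→D 3. Service cost 48.
{B}: service cost 49
{C}: service cost 55
Among all 4 size-1 choices, {D} is lowest.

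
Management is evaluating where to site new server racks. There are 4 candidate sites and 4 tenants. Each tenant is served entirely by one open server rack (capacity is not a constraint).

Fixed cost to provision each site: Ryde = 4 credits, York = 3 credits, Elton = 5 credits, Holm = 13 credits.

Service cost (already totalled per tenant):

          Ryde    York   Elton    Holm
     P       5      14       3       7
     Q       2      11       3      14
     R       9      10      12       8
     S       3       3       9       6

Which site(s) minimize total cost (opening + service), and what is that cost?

Open Ryde only; minimum total cost 23.

For any fixed open set, each tenant goes to its cheapest open site; total = fixed + service.
{Ryde}: P→Ryde 5, Q→Ryde 2, R→Ryde 9, S→Ryde 3. Service 19; fixed 4; total 23.
{Ryde, York}: P→Ryde 5, Q→Ryde 2, R→Ryde 9, S→Ryde 3. Service 19; fixed 7; total 26.
{Ryde, Elton}: service 17 + fixed 9 = 26
{Ryde, York, Elton, Holm}: service 16 + fixed 25 = 41
No other subset beats 23.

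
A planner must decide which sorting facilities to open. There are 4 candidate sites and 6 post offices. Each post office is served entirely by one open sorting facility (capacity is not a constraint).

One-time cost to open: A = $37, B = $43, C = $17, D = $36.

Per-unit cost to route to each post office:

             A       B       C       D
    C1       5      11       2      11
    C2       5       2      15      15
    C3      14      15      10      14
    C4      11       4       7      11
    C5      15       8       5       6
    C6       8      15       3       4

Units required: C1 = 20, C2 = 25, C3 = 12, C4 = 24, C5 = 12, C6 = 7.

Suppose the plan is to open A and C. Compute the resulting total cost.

Total cost: 588

Each post office is assigned to its cheapest site among the open ones.
{A, C}: C1→C 2·20=40, C2→A 5·25=125, C3→C 10·12=120, C4→C 7·24=168, C5→C 5·12=60, C6→C 3·7=21. Service 534; fixed 54; total 588.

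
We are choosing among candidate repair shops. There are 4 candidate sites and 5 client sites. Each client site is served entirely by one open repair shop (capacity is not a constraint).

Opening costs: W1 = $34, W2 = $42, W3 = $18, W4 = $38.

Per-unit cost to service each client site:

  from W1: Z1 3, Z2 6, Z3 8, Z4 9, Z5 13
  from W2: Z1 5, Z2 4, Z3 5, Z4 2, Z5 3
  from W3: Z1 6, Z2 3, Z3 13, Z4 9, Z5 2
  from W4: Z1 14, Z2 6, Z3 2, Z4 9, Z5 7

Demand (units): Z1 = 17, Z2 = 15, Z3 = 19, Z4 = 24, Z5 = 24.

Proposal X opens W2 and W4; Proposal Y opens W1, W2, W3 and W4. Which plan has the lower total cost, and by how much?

Proposal X: {W2, W4}: Z1→W2 5·17=85, Z2→W2 4·15=60, Z3→W4 2·19=38, Z4→W2 2·24=48, Z5→W2 3·24=72. Service 303; fixed 80; total 383.
Proposal Y: {W1, W2, W3, W4}: Z1→W1 3·17=51, Z2→W3 3·15=45, Z3→W4 2·19=38, Z4→W2 2·24=48, Z5→W3 2·24=48. Service 230; fixed 132; total 362.
Difference: |383 − 362| = 21.

Proposal Y is cheaper by 21.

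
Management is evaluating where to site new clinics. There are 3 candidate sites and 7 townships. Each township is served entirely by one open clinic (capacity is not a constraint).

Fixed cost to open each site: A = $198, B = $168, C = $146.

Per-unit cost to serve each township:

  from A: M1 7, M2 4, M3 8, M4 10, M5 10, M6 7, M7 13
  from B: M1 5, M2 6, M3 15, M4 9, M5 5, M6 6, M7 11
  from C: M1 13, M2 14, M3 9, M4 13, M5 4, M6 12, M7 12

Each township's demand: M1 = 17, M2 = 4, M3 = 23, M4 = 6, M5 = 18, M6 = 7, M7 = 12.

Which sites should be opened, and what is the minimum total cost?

Open B and C; minimum total cost 930.

For any fixed open set, each township goes to its cheapest open site; total = fixed + service.
{B, C}: M1→B 5·17=85, M2→B 6·4=24, M3→C 9·23=207, M4→B 9·6=54, M5→C 4·18=72, M6→B 6·7=42, M7→B 11·12=132. Service 616; fixed 314; total 930.
{B}: service 772 + fixed 168 = 940
{A}: service 764 + fixed 198 = 962
{A, B, C}: service 585 + fixed 512 = 1097
(All 7 nonempty subsets were checked; B and C is lowest.)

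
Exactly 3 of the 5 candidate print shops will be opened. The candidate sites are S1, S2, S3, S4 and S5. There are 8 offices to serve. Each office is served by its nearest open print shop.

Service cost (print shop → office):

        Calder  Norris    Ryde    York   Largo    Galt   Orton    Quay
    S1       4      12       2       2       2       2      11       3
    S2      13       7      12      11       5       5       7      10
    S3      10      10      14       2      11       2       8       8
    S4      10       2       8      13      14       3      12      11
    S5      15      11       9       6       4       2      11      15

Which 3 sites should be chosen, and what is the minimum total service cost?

With exactly 3 open, each office uses its cheapest among the chosen.
{S1, S2, S4}: Calder→S1 4, Norris→S4 2, Ryde→S1 2, York→S1 2, Largo→S1 2, Galt→S1 2, Orton→S2 7, Quay→S1 3. Service cost 24.
{S1, S3, S4}: service cost 25
{S1, S4, S5}: service cost 28
Among all 10 size-3 choices, {S1, S2, S4} is lowest.

Choose S1, S2 and S4; total service cost 24.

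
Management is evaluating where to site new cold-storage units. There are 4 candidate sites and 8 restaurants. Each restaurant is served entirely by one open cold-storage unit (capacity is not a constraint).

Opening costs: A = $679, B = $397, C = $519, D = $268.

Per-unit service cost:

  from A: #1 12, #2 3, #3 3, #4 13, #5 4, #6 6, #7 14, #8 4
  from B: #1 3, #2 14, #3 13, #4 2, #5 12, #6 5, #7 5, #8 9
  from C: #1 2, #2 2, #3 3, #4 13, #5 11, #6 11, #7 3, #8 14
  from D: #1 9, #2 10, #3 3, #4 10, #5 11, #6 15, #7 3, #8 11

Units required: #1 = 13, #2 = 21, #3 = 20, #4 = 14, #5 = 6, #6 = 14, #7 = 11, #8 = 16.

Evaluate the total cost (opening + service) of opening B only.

Total cost: 1359

Each restaurant is assigned to its cheapest site among the open ones.
{B}: #1→B 3·13=39, #2→B 14·21=294, #3→B 13·20=260, #4→B 2·14=28, #5→B 12·6=72, #6→B 5·14=70, #7→B 5·11=55, #8→B 9·16=144. Service 962; fixed 397; total 1359.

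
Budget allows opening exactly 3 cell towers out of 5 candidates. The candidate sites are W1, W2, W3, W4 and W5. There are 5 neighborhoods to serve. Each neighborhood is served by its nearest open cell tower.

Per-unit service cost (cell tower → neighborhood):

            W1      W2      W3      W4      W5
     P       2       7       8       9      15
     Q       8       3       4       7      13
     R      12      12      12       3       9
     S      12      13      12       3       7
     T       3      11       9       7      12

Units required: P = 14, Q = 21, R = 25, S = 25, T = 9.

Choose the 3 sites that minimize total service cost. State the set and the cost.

With exactly 3 open, each neighborhood uses its cheapest among the chosen.
{W1, W2, W4}: P→W1 2·14=28, Q→W2 3·21=63, R→W4 3·25=75, S→W4 3·25=75, T→W1 3·9=27. Service cost 268.
{W1, W3, W4}: service cost 289
{W1, W4, W5}: service cost 352
Among all 10 size-3 choices, {W1, W2, W4} is lowest.

Choose W1, W2 and W4; total service cost 268.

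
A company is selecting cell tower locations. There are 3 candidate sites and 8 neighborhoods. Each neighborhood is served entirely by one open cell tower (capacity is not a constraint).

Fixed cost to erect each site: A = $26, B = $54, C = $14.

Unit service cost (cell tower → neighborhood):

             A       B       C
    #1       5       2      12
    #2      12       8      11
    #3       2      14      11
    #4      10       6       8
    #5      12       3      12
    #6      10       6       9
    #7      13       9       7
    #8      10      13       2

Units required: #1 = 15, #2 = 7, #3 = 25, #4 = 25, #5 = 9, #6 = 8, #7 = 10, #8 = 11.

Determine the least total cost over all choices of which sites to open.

Minimum total cost: 547

For any fixed open set, each neighborhood goes to its cheapest open site; total = fixed + service.
{A, B, C}: #1→B 2·15=30, #2→B 8·7=56, #3→A 2·25=50, #4→B 6·25=150, #5→B 3·9=27, #6→B 6·8=48, #7→C 7·10=70, #8→C 2·11=22. Service 453; fixed 94; total 547.
{A, B}: service 561 + fixed 80 = 641
{A, C}: #1→A 5·15=75, #2→C 11·7=77, #3→A 2·25=50, #4→C 8·25=200, #5→A 12·9=108, #6→C 9·8=72, #7→C 7·10=70, #8→C 2·11=22. Service 674; fixed 40; total 714.
{C}: service 1004 + fixed 14 = 1018
No other subset beats 547.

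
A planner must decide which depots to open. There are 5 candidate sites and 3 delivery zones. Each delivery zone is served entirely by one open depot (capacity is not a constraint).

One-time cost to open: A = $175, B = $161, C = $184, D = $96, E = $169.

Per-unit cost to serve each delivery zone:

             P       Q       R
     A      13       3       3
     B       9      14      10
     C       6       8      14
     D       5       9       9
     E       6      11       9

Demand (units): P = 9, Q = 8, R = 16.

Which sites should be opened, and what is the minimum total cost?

Open D only; minimum total cost 357.

For any fixed open set, each delivery zone goes to its cheapest open site; total = fixed + service.
{D}: P→D 5·9=45, Q→D 9·8=72, R→D 9·16=144. Service 261; fixed 96; total 357.
{A}: service 189 + fixed 175 = 364
{A, D}: service 117 + fixed 271 = 388
{A, B, C, D, E}: service 117 + fixed 785 = 902
No other subset beats 357.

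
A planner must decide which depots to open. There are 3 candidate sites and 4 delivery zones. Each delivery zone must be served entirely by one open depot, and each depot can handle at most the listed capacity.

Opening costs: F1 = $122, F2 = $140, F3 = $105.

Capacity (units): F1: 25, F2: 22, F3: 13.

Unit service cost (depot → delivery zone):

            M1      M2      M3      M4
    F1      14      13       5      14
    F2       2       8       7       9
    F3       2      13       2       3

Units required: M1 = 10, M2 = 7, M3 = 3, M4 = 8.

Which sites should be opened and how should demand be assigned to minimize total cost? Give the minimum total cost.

Minimum total cost: 351

Open {F2, F3}: M1→F2 2·10=20, M2→F2 8·7=56, M3→F3 2·3=6, M4→F3 3·8=24.
Loads: F2 carries 17/22, F3 carries 11/13. Service 106; fixed 245; total 351.
Next best feasible plan costs 366.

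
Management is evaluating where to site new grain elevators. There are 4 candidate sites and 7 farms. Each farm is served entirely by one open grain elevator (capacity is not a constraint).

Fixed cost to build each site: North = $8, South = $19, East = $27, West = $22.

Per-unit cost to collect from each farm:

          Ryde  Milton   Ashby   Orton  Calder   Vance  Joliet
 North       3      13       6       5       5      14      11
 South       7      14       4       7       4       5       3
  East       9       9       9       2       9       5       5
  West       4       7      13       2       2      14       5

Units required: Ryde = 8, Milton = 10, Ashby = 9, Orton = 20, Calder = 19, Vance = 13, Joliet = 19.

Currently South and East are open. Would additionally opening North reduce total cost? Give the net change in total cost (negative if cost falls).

Yes — net change −24 (cost falls by 24).

Current service cost with {South, East}: 420.
Adding North: each farm re-picks its cheapest; new service cost 388, saving 32.
Extra fixed cost: 8. Net change = 8 − 32 = -24.
(Totals: 466 → 442.)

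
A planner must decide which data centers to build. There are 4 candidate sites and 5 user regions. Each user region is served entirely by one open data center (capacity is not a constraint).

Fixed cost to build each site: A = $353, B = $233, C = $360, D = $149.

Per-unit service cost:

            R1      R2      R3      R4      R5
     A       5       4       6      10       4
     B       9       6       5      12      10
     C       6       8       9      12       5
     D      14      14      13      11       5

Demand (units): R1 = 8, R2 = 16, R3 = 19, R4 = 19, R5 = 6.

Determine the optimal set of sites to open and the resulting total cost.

Open B only; minimum total cost 784.

For any fixed open set, each user region goes to its cheapest open site; total = fixed + service.
{B}: R1→B 9·8=72, R2→B 6·16=96, R3→B 5·19=95, R4→B 12·19=228, R5→B 10·6=60. Service 551; fixed 233; total 784.
{A}: service 432 + fixed 353 = 785
{B, D}: R1→B 9·8=72, R2→B 6·16=96, R3→B 5·19=95, R4→D 11·19=209, R5→D 5·6=30. Service 502; fixed 382; total 884.
{A, B, C, D}: service 413 + fixed 1095 = 1508
(All 15 nonempty subsets were checked; B only is lowest.)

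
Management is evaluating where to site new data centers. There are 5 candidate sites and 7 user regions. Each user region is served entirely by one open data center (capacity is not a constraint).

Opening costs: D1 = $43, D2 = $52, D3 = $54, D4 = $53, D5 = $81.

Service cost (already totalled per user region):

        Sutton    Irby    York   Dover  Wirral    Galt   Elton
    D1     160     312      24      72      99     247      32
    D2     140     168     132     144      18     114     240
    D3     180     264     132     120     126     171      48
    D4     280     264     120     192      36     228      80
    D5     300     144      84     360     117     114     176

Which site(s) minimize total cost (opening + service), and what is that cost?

Open D1 and D2; minimum total cost 663.

For any fixed open set, each user region goes to its cheapest open site; total = fixed + service.
{D1, D2}: Sutton→D2 140, Irby→D2 168, York→D1 24, Dover→D1 72, Wirral→D2 18, Galt→D2 114, Elton→D1 32. Service 568; fixed 95; total 663.
{D1, D2, D4}: Sutton→D2 140, Irby→D2 168, York→D1 24, Dover→D1 72, Wirral→D2 18, Galt→D2 114, Elton→D1 32. Service 568; fixed 148; total 716.
{D1, D2, D3}: Sutton→D2 140, Irby→D2 168, York→D1 24, Dover→D1 72, Wirral→D2 18, Galt→D2 114, Elton→D1 32. Service 568; fixed 149; total 717.
{D1, D2, D3, D4, D5}: service 544 + fixed 283 = 827
No other subset beats 663.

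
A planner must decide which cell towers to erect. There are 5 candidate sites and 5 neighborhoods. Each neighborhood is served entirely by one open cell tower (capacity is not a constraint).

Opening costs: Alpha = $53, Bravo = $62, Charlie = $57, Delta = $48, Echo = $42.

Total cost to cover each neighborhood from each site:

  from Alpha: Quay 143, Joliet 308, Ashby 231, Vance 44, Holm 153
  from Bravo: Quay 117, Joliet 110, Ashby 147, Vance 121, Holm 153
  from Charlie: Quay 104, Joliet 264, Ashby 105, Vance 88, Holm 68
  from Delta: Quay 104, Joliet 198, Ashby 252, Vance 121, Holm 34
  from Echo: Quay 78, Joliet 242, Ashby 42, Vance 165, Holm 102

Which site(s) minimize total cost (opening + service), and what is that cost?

Open Alpha, Bravo, Delta and Echo; minimum total cost 513.

For any fixed open set, each neighborhood goes to its cheapest open site; total = fixed + service.
{Alpha, Bravo, Delta, Echo}: Quay→Echo 78, Joliet→Bravo 110, Ashby→Echo 42, Vance→Alpha 44, Holm→Delta 34. Service 308; fixed 205; total 513.
{Alpha, Bravo, Echo}: service 376 + fixed 157 = 533
{Bravo, Delta, Echo}: service 385 + fixed 152 = 537
{Alpha, Bravo, Charlie, Delta, Echo}: Quay→Echo 78, Joliet→Bravo 110, Ashby→Echo 42, Vance→Alpha 44, Holm→Delta 34. Service 308; fixed 262; total 570.
No other subset beats 513.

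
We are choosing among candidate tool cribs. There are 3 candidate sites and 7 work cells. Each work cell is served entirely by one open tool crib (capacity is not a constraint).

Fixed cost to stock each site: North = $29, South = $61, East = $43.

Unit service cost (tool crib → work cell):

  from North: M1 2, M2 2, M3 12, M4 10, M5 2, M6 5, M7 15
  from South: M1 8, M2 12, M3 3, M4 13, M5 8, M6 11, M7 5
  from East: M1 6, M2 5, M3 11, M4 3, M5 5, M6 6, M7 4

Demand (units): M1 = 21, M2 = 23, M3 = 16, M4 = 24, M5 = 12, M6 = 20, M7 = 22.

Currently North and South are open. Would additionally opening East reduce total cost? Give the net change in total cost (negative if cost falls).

Current service cost with {North, South}: 610.
Adding East: each work cell re-picks its cheapest; new service cost 420, saving 190.
Extra fixed cost: 43. Net change = 43 − 190 = -147.
(Totals: 700 → 553.)

Yes — net change −147 (cost falls by 147).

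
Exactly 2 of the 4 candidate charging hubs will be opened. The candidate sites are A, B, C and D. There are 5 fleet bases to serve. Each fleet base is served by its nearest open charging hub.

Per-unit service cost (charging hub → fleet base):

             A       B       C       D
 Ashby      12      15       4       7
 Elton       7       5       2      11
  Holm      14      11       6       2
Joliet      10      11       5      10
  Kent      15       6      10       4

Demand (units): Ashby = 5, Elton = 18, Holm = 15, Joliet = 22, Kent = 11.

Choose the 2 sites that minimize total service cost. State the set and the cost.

With exactly 2 open, each fleet base uses its cheapest among the chosen.
{C, D}: Ashby→C 4·5=20, Elton→C 2·18=36, Holm→D 2·15=30, Joliet→C 5·22=110, Kent→D 4·11=44. Service cost 240.
{B, C}: service cost 322
{A, C}: service cost 366
Among all 6 size-2 choices, {C, D} is lowest.

Choose C and D; total service cost 240.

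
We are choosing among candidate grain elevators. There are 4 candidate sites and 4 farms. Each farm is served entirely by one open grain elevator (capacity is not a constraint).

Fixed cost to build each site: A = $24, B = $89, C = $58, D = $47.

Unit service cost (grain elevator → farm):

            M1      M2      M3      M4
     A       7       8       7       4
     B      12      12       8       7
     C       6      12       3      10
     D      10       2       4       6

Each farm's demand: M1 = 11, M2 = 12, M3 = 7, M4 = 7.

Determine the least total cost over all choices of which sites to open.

For any fixed open set, each farm goes to its cheapest open site; total = fixed + service.
{A, D}: M1→A 7·11=77, M2→D 2·12=24, M3→D 4·7=28, M4→A 4·7=28. Service 157; fixed 71; total 228.
{D}: M1→D 10·11=110, M2→D 2·12=24, M3→D 4·7=28, M4→D 6·7=42. Service 204; fixed 47; total 251.
{C, D}: service 153 + fixed 105 = 258
{A, B, C, D}: M1→C 6·11=66, M2→D 2·12=24, M3→C 3·7=21, M4→A 4·7=28. Service 139; fixed 218; total 357.
No other subset beats 228.

Minimum total cost: 228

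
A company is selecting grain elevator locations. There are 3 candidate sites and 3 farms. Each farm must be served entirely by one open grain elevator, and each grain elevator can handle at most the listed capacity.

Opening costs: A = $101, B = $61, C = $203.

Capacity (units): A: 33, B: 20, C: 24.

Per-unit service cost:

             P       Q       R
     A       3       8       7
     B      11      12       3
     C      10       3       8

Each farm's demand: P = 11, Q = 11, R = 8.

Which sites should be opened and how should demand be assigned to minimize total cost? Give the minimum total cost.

Minimum total cost: 278

Open {A}: P→A 3·11=33, Q→A 8·11=88, R→A 7·8=56.
Loads: A carries 30/33. Service 177; fixed 101; total 278.
Next best feasible plan costs 307.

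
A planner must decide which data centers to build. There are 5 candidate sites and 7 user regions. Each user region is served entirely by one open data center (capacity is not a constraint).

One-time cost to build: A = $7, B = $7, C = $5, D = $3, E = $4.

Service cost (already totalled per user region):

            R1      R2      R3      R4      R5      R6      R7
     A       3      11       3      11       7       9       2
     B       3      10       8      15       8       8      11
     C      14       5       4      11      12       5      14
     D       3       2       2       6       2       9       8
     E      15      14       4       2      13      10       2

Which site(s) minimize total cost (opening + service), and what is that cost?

Open D and E; minimum total cost 29.

For any fixed open set, each user region goes to its cheapest open site; total = fixed + service.
{D, E}: R1→D 3, R2→D 2, R3→D 2, R4→E 2, R5→D 2, R6→D 9, R7→E 2. Service 22; fixed 7; total 29.
{C, D, E}: service 18 + fixed 12 = 30
{B, D, E}: R1→B 3, R2→D 2, R3→D 2, R4→E 2, R5→D 2, R6→B 8, R7→E 2. Service 21; fixed 14; total 35.
{A, B, C, D, E}: service 18 + fixed 26 = 44
No other subset beats 29.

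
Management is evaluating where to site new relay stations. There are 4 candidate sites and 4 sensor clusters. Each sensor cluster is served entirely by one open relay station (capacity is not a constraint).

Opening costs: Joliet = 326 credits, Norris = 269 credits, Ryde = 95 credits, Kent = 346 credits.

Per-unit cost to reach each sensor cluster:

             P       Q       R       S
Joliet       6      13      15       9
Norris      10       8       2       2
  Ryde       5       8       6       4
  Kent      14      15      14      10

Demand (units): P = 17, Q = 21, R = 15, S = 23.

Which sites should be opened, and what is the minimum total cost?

For any fixed open set, each sensor cluster goes to its cheapest open site; total = fixed + service.
{Ryde}: P→Ryde 5·17=85, Q→Ryde 8·21=168, R→Ryde 6·15=90, S→Ryde 4·23=92. Service 435; fixed 95; total 530.
{Norris}: P→Norris 10·17=170, Q→Norris 8·21=168, R→Norris 2·15=30, S→Norris 2·23=46. Service 414; fixed 269; total 683.
{Norris, Ryde}: service 329 + fixed 364 = 693
{Joliet, Norris, Ryde, Kent}: service 329 + fixed 1036 = 1365
No other subset beats 530.

Open Ryde only; minimum total cost 530.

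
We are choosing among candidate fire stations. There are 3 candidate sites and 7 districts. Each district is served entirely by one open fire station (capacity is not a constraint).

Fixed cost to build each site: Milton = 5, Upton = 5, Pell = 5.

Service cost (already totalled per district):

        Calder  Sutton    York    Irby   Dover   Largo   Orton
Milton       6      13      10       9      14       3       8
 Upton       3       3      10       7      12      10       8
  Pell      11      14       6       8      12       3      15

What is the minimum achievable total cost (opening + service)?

For any fixed open set, each district goes to its cheapest open site; total = fixed + service.
{Upton, Pell}: Calder→Upton 3, Sutton→Upton 3, York→Pell 6, Irby→Upton 7, Dover→Upton 12, Largo→Pell 3, Orton→Upton 8. Service 42; fixed 10; total 52.
{Milton, Upton}: Calder→Upton 3, Sutton→Upton 3, York→Milton 10, Irby→Upton 7, Dover→Upton 12, Largo→Milton 3, Orton→Milton 8. Service 46; fixed 10; total 56.
{Milton, Upton, Pell}: service 42 + fixed 15 = 57
{Milton}: Calder→Milton 6, Sutton→Milton 13, York→Milton 10, Irby→Milton 9, Dover→Milton 14, Largo→Milton 3, Orton→Milton 8. Service 63; fixed 5; total 68.
No other subset beats 52.

Minimum total cost: 52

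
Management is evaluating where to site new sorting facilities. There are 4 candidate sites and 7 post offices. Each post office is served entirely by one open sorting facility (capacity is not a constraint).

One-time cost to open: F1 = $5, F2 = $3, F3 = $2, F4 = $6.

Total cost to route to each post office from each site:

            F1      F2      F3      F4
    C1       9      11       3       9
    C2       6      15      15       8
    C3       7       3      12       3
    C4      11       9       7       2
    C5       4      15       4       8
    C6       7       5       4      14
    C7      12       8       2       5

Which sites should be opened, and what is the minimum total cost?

For any fixed open set, each post office goes to its cheapest open site; total = fixed + service.
{F3, F4}: C1→F3 3, C2→F4 8, C3→F4 3, C4→F4 2, C5→F3 4, C6→F3 4, C7→F3 2. Service 26; fixed 8; total 34.
{F1, F3, F4}: C1→F3 3, C2→F1 6, C3→F4 3, C4→F4 2, C5→F1 4, C6→F3 4, C7→F3 2. Service 24; fixed 13; total 37.
{F2, F3, F4}: C1→F3 3, C2→F4 8, C3→F2 3, C4→F4 2, C5→F3 4, C6→F3 4, C7→F3 2. Service 26; fixed 11; total 37.
{F1, F2, F3, F4}: C1→F3 3, C2→F1 6, C3→F2 3, C4→F4 2, C5→F1 4, C6→F3 4, C7→F3 2. Service 24; fixed 16; total 40.
No other subset beats 34.

Open F3 and F4; minimum total cost 34.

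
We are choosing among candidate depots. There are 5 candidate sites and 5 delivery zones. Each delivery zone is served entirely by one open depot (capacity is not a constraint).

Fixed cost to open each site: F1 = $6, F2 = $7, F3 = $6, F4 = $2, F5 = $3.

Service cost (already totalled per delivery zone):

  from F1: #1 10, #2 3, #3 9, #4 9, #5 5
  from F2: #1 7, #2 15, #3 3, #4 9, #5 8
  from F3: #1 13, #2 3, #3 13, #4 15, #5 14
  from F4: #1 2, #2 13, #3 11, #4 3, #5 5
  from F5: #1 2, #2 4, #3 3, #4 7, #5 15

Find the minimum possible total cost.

For any fixed open set, each delivery zone goes to its cheapest open site; total = fixed + service.
{F4, F5}: #1→F4 2, #2→F5 4, #3→F5 3, #4→F4 3, #5→F4 5. Service 17; fixed 5; total 22.
{F1, F4, F5}: service 16 + fixed 11 = 27
{F3, F4, F5}: service 16 + fixed 11 = 27
{F1, F2, F3, F4, F5}: service 16 + fixed 24 = 40
No other subset beats 22.

Minimum total cost: 22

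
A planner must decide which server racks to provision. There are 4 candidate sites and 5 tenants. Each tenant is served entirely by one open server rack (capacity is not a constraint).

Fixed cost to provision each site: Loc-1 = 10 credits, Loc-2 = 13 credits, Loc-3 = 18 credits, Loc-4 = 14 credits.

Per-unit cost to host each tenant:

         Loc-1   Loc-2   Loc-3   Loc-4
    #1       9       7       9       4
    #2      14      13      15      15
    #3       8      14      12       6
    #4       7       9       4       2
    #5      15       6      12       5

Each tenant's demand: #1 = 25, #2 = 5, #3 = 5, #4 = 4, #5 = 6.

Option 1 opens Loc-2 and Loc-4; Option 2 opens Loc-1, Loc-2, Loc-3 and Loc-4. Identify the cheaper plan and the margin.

Option 1: {Loc-2, Loc-4}: #1→Loc-4 4·25=100, #2→Loc-2 13·5=65, #3→Loc-4 6·5=30, #4→Loc-4 2·4=8, #5→Loc-4 5·6=30. Service 233; fixed 27; total 260.
Option 2: {Loc-1, Loc-2, Loc-3, Loc-4}: #1→Loc-4 4·25=100, #2→Loc-2 13·5=65, #3→Loc-4 6·5=30, #4→Loc-4 2·4=8, #5→Loc-4 5·6=30. Service 233; fixed 55; total 288.
Difference: |260 − 288| = 28.

Option 1 is cheaper by 28.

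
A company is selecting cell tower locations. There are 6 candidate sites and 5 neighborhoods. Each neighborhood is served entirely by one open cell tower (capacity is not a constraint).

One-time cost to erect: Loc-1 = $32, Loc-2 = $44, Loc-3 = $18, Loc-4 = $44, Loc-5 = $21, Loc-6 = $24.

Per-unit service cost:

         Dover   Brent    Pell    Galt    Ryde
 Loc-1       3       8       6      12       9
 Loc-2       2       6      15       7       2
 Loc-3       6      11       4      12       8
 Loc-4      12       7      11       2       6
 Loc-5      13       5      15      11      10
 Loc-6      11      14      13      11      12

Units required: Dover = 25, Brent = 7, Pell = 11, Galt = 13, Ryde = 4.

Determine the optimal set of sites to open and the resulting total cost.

For any fixed open set, each neighborhood goes to its cheapest open site; total = fixed + service.
{Loc-2, Loc-3, Loc-4}: Dover→Loc-2 2·25=50, Brent→Loc-2 6·7=42, Pell→Loc-3 4·11=44, Galt→Loc-4 2·13=26, Ryde→Loc-2 2·4=8. Service 170; fixed 106; total 276.
{Loc-2, Loc-3, Loc-4, Loc-5}: service 163 + fixed 127 = 290
{Loc-2, Loc-3}: Dover→Loc-2 2·25=50, Brent→Loc-2 6·7=42, Pell→Loc-3 4·11=44, Galt→Loc-2 7·13=91, Ryde→Loc-2 2·4=8. Service 235; fixed 62; total 297.
{Loc-1, Loc-2, Loc-3, Loc-4, Loc-5, Loc-6}: service 163 + fixed 183 = 346
No other subset beats 276.

Open Loc-2, Loc-3 and Loc-4; minimum total cost 276.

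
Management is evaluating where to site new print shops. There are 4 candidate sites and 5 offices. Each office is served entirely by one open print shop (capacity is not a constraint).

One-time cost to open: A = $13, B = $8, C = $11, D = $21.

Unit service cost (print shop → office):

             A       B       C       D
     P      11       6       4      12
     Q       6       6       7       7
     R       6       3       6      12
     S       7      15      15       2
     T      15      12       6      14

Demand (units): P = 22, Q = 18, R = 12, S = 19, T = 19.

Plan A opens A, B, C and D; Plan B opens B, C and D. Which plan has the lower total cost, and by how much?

Plan B is cheaper by 13.

Plan A: {A, B, C, D}: P→C 4·22=88, Q→A 6·18=108, R→B 3·12=36, S→D 2·19=38, T→C 6·19=114. Service 384; fixed 53; total 437.
Plan B: {B, C, D}: P→C 4·22=88, Q→B 6·18=108, R→B 3·12=36, S→D 2·19=38, T→C 6·19=114. Service 384; fixed 40; total 424.
Difference: |437 − 424| = 13.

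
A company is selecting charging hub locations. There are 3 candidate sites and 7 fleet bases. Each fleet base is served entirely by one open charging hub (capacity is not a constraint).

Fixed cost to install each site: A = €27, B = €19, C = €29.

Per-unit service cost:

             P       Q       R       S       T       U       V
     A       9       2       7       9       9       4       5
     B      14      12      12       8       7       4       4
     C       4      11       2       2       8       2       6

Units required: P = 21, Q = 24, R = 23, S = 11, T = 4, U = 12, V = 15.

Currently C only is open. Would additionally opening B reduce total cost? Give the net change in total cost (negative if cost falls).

Current service cost with {C}: 562.
Adding B: each fleet base re-picks its cheapest; new service cost 528, saving 34.
Extra fixed cost: 19. Net change = 19 − 34 = -15.
(Totals: 591 → 576.)

Yes — net change −15 (cost falls by 15).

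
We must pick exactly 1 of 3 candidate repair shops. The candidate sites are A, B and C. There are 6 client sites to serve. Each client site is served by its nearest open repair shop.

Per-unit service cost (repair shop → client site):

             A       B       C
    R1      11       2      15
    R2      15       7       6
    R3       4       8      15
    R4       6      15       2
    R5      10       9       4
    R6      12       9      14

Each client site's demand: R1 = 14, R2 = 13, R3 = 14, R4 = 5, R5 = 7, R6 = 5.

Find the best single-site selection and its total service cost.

With exactly 1 open, each client site uses its cheapest among the chosen.
{B}: R1→B 2·14=28, R2→B 7·13=91, R3→B 8·14=112, R4→B 15·5=75, R5→B 9·7=63, R6→B 9·5=45. Service cost 414.
{A}: service cost 565
{C}: service cost 606
Among all 3 size-1 choices, {B} is lowest.

Choose B only; total service cost 414.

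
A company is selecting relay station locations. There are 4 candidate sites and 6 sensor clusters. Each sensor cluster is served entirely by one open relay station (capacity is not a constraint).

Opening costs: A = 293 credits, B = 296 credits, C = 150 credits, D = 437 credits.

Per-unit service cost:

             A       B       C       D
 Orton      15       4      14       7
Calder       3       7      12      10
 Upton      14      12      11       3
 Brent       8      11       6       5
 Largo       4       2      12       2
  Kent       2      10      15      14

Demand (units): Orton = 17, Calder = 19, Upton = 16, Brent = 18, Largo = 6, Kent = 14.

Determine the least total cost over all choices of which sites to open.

Minimum total cost: 1025

For any fixed open set, each sensor cluster goes to its cheapest open site; total = fixed + service.
{A}: Orton→A 15·17=255, Calder→A 3·19=57, Upton→A 14·16=224, Brent→A 8·18=144, Largo→A 4·6=24, Kent→A 2·14=28. Service 732; fixed 293; total 1025.
{B}: service 743 + fixed 296 = 1039
{A, C}: service 631 + fixed 443 = 1074
{A, B, C, D}: Orton→B 4·17=68, Calder→A 3·19=57, Upton→D 3·16=48, Brent→D 5·18=90, Largo→B 2·6=12, Kent→A 2·14=28. Service 303; fixed 1176; total 1479.
No other subset beats 1025.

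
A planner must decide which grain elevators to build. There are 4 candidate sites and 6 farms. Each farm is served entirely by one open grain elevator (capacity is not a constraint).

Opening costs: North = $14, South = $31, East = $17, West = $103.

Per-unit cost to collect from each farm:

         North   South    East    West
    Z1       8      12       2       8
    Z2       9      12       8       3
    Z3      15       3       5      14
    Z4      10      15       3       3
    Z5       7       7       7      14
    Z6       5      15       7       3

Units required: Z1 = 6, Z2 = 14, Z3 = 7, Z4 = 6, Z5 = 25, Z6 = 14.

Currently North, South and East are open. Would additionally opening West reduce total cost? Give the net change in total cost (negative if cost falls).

Current service cost with {North, South, East}: 408.
Adding West: each farm re-picks its cheapest; new service cost 310, saving 98.
Extra fixed cost: 103. Net change = 103 − 98 = 5.
(Totals: 470 → 475.)

No — net change +5 (cost rises by 5).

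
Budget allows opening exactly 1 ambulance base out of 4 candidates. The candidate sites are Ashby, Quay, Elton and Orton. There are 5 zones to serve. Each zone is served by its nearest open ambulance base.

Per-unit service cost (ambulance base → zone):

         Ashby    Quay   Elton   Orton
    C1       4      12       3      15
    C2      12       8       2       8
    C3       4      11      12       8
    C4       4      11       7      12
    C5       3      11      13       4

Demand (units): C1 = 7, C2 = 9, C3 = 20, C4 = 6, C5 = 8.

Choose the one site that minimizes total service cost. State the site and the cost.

With exactly 1 open, each zone uses its cheapest among the chosen.
{Ashby}: C1→Ashby 4·7=28, C2→Ashby 12·9=108, C3→Ashby 4·20=80, C4→Ashby 4·6=24, C5→Ashby 3·8=24. Service cost 264.
{Elton}: service cost 425
{Orton}: service cost 441
Among all 4 size-1 choices, {Ashby} is lowest.

Choose Ashby only; total service cost 264.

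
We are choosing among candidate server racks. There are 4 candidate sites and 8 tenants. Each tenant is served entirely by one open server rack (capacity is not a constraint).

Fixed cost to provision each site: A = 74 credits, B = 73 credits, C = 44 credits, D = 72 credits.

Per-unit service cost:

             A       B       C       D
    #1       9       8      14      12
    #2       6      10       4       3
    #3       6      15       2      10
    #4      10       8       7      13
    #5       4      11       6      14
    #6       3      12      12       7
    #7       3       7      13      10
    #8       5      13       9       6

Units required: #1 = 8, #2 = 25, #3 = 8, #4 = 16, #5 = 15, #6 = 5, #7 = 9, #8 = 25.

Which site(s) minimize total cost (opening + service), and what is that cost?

Open A and C; minimum total cost 645.

For any fixed open set, each tenant goes to its cheapest open site; total = fixed + service.
{A, C}: #1→A 9·8=72, #2→C 4·25=100, #3→C 2·8=16, #4→C 7·16=112, #5→A 4·15=60, #6→A 3·5=15, #7→A 3·9=27, #8→A 5·25=125. Service 527; fixed 118; total 645.
{A, C, D}: service 502 + fixed 190 = 692
{A, B, C}: #1→B 8·8=64, #2→C 4·25=100, #3→C 2·8=16, #4→C 7·16=112, #5→A 4·15=60, #6→A 3·5=15, #7→A 3·9=27, #8→A 5·25=125. Service 519; fixed 191; total 710.
{A, B, C, D}: service 494 + fixed 263 = 757
No other subset beats 645.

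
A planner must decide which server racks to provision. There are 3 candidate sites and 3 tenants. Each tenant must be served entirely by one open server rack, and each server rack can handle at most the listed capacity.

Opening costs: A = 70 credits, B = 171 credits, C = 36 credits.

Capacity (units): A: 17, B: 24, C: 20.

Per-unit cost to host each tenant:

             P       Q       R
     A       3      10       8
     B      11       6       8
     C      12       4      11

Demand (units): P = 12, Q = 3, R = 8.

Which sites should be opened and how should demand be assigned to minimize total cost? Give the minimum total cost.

Open {A, C}: P→A 3·12=36, Q→C 4·3=12, R→C 11·8=88.
Loads: A carries 12/17, C carries 11/20. Service 136; fixed 106; total 242.
Next best feasible plan costs 260.

Minimum total cost: 242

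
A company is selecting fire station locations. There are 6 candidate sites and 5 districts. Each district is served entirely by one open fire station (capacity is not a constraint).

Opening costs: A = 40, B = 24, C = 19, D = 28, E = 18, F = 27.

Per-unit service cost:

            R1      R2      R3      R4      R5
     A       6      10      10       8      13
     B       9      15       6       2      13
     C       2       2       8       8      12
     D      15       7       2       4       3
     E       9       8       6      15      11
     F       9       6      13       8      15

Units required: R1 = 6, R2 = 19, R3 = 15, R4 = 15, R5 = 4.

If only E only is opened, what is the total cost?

Each district is assigned to its cheapest site among the open ones.
{E}: R1→E 9·6=54, R2→E 8·19=152, R3→E 6·15=90, R4→E 15·15=225, R5→E 11·4=44. Service 565; fixed 18; total 583.

Total cost: 583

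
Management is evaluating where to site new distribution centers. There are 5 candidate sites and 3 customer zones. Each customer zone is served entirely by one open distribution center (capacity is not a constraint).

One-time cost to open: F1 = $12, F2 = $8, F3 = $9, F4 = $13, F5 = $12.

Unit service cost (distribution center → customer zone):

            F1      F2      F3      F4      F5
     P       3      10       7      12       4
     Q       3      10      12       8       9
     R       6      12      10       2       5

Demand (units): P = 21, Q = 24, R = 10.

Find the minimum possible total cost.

For any fixed open set, each customer zone goes to its cheapest open site; total = fixed + service.
{F1, F4}: P→F1 3·21=63, Q→F1 3·24=72, R→F4 2·10=20. Service 155; fixed 25; total 180.
{F1, F2, F4}: P→F1 3·21=63, Q→F1 3·24=72, R→F4 2·10=20. Service 155; fixed 33; total 188.
{F1, F3, F4}: service 155 + fixed 34 = 189
{F1, F2, F3, F4, F5}: service 155 + fixed 54 = 209
No other subset beats 180.

Minimum total cost: 180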